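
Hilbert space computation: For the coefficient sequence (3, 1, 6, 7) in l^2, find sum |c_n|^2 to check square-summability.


sum |c_n|^2 = 3^2 + 1^2 + 6^2 + 7^2
= 9 + 1 + 36 + 49
= 95

95


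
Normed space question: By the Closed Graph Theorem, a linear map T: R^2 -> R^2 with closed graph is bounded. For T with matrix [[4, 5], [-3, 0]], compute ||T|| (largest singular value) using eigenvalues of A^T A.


A^T A = [[25, 20], [20, 25]]
trace(A^T A) = 50, det(A^T A) = 225
discriminant = 50^2 - 4*225 = 1600
Largest eigenvalue of A^T A = (trace + sqrt(disc))/2 = 45.0000
||T|| = sqrt(45.0000) = 6.7082

6.7082


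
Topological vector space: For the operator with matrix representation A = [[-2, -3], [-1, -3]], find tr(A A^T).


trace(A * A^T) = sum of squares of all entries
= (-2)^2 + (-3)^2 + (-1)^2 + (-3)^2
= 4 + 9 + 1 + 9
= 23

23


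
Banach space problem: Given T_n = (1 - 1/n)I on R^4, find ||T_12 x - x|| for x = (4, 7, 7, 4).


T_12 x - x = (1 - 1/12)x - x = -x/12
||x|| = sqrt(130) = 11.4018
||T_12 x - x|| = ||x||/12 = 11.4018/12 = 0.9501

0.9501


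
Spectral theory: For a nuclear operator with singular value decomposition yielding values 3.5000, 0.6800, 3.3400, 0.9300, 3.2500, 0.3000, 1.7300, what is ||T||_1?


The nuclear norm is the sum of all singular values.
||T||_1 = 3.5000 + 0.6800 + 3.3400 + 0.9300 + 3.2500 + 0.3000 + 1.7300
= 13.7300

13.7300


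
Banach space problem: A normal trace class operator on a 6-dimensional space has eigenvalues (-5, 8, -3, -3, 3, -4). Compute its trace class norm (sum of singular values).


For a normal operator, singular values equal |eigenvalues|.
Trace norm = sum |lambda_i| = 5 + 8 + 3 + 3 + 3 + 4
= 26

26


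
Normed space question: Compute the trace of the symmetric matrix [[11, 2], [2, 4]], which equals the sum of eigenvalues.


For a self-adjoint (symmetric) matrix, the eigenvalues are real.
The sum of eigenvalues equals the trace of the matrix.
trace = 11 + 4 = 15

15


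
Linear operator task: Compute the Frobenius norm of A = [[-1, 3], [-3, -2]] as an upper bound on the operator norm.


||A||_F^2 = sum a_ij^2
= (-1)^2 + 3^2 + (-3)^2 + (-2)^2
= 1 + 9 + 9 + 4 = 23
||A||_F = sqrt(23) = 4.7958

4.7958


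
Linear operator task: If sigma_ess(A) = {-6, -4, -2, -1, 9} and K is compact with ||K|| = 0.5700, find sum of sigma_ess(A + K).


By Weyl's theorem, the essential spectrum is invariant under compact perturbations.
sigma_ess(A + K) = sigma_ess(A) = {-6, -4, -2, -1, 9}
Sum = -6 + -4 + -2 + -1 + 9 = -4

-4


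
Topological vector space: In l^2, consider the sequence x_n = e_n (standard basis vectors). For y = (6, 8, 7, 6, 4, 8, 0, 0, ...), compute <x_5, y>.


x_5 = e_5 is the standard basis vector with 1 in position 5.
<x_5, y> = y_5 = 4
As n -> infinity, <x_n, y> -> 0, confirming weak convergence of (x_n) to 0.

4


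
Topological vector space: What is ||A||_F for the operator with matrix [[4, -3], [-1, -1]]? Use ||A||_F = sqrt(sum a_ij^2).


||A||_F^2 = sum a_ij^2
= 4^2 + (-3)^2 + (-1)^2 + (-1)^2
= 16 + 9 + 1 + 1 = 27
||A||_F = sqrt(27) = 5.1962

5.1962


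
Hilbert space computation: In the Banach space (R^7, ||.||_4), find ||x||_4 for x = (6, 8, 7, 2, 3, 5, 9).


The l^4 norm = (sum |x_i|^4)^(1/4)
Sum of 4th powers = 1296 + 4096 + 2401 + 16 + 81 + 625 + 6561 = 15076
||x||_4 = (15076)^(1/4) = 11.0808

11.0808


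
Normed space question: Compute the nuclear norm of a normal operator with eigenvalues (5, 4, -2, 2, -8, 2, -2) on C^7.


For a normal operator, singular values equal |eigenvalues|.
Trace norm = sum |lambda_i| = 5 + 4 + 2 + 2 + 8 + 2 + 2
= 25

25


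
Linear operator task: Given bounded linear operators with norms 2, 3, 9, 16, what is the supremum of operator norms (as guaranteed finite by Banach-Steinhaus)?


By the Uniform Boundedness Principle, the supremum of norms is finite.
sup_k ||T_k|| = max(2, 3, 9, 16) = 16

16


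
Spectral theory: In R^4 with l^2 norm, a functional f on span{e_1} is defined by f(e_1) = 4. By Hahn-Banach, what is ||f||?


The norm of f is given by ||f|| = sup_{||x||=1} |f(x)|.
On span{e_1}, ||e_1|| = 1, so ||f|| = |f(e_1)| / ||e_1||
= |4| / 1 = 4.0000

4.0000


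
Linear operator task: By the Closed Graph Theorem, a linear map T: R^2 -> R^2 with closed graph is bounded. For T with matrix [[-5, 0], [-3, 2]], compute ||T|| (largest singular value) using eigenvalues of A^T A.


A^T A = [[34, -6], [-6, 4]]
trace(A^T A) = 38, det(A^T A) = 100
discriminant = 38^2 - 4*100 = 1044
Largest eigenvalue of A^T A = (trace + sqrt(disc))/2 = 35.1555
||T|| = sqrt(35.1555) = 5.9292

5.9292


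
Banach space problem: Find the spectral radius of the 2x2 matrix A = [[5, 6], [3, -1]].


For a 2x2 matrix, eigenvalues satisfy lambda^2 - (trace)*lambda + det = 0
trace = 5 + -1 = 4
det = 5*-1 - 6*3 = -23
discriminant = 4^2 - 4*(-23) = 108
spectral radius = max |eigenvalue| = 7.1962

7.1962


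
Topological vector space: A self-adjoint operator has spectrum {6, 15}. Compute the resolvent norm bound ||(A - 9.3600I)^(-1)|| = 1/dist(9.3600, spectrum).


dist(9.3600, {6, 15}) = min(|9.3600 - 6|, |9.3600 - 15|)
= min(3.3600, 5.6400) = 3.3600
Resolvent bound = 1/3.3600 = 0.2976

0.2976


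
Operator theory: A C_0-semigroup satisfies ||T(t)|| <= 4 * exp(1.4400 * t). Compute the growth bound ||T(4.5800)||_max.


||T(4.5800)|| <= 4 * exp(1.4400 * 4.5800)
= 4 * exp(6.5952)
= 4 * 731.5752
= 2926.3007

2926.3007


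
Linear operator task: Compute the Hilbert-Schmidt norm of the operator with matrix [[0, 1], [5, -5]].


The Hilbert-Schmidt norm is sqrt(sum of squares of all entries).
Sum of squares = 0^2 + 1^2 + 5^2 + (-5)^2
= 0 + 1 + 25 + 25 = 51
||T||_HS = sqrt(51) = 7.1414

7.1414


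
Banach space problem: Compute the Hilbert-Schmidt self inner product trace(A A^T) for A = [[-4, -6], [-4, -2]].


trace(A * A^T) = sum of squares of all entries
= (-4)^2 + (-6)^2 + (-4)^2 + (-2)^2
= 16 + 36 + 16 + 4
= 72

72


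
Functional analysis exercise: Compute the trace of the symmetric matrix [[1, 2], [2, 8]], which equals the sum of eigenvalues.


For a self-adjoint (symmetric) matrix, the eigenvalues are real.
The sum of eigenvalues equals the trace of the matrix.
trace = 1 + 8 = 9

9


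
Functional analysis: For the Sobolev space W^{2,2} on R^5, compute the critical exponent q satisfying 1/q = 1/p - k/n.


Using the Sobolev embedding formula: 1/q = 1/p - k/n
1/q = 1/2 - 2/5 = 1/10
q = 1/(1/10) = 10

10.0000


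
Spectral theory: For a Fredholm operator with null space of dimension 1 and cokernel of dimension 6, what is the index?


The Fredholm index is defined as ind(T) = dim(ker T) - dim(coker T)
= 1 - 6
= -5

-5


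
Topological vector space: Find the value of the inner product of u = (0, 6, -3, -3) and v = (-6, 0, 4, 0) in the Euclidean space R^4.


Computing the standard inner product <u, v> = sum u_i * v_i
= 0*-6 + 6*0 + -3*4 + -3*0
= 0 + 0 + -12 + 0
= -12

-12


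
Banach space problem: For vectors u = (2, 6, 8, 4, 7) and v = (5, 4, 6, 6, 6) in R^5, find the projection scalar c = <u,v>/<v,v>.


Computing <u,v> = 2*5 + 6*4 + 8*6 + 4*6 + 7*6 = 148
Computing <v,v> = 5^2 + 4^2 + 6^2 + 6^2 + 6^2 = 149
Projection coefficient = 148/149 = 0.9933

0.9933


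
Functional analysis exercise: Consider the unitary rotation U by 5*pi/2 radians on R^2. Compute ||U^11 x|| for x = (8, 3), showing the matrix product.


U is a rotation by theta = 5*pi/2
U^11 = rotation by 11*theta = 55*pi/2 = 3*pi/2 (mod 2*pi)
cos(3*pi/2) = 0.0000, sin(3*pi/2) = -1.0000
U^11 x = (0.0000 * 8 - -1.0000 * 3, -1.0000 * 8 + 0.0000 * 3)
= (3.0000, -8.0000)
||U^11 x|| = sqrt(3.0000^2 + (-8.0000)^2) = sqrt(73.0000) = 8.5440

8.5440


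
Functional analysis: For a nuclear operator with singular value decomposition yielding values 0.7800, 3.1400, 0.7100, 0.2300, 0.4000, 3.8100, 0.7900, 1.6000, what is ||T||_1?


The nuclear norm is the sum of all singular values.
||T||_1 = 0.7800 + 3.1400 + 0.7100 + 0.2300 + 0.4000 + 3.8100 + 0.7900 + 1.6000
= 11.4600

11.4600


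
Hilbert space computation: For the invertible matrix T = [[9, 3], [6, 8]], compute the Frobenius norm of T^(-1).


det(T) = 9*8 - 3*6 = 54
T^(-1) = (1/54) * [[8, -3], [-6, 9]] = [[0.1481, -0.0556], [-0.1111, 0.1667]]
||T^(-1)||_F^2 = 0.1481^2 + (-0.0556)^2 + (-0.1111)^2 + 0.1667^2 = 0.0652
||T^(-1)||_F = sqrt(0.0652) = 0.2553

0.2553


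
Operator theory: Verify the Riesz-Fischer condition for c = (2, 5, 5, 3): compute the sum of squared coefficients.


sum |c_n|^2 = 2^2 + 5^2 + 5^2 + 3^2
= 4 + 25 + 25 + 9
= 63

63


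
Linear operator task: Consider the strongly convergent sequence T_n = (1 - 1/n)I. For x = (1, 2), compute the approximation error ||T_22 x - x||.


T_22 x - x = (1 - 1/22)x - x = -x/22
||x|| = sqrt(5) = 2.2361
||T_22 x - x|| = ||x||/22 = 2.2361/22 = 0.1016

0.1016


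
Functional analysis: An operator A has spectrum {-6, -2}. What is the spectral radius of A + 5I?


Spectrum of A + 5I = {-1, 3}
Spectral radius = max |lambda| over the shifted spectrum
= max(1, 3) = 3

3


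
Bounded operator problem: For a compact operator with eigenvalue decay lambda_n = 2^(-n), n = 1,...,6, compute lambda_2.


The eigenvalue formula gives lambda_2 = 1/2^2
= 1/4
= 0.2500

0.2500


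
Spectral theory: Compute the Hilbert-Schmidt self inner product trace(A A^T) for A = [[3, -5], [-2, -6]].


trace(A * A^T) = sum of squares of all entries
= 3^2 + (-5)^2 + (-2)^2 + (-6)^2
= 9 + 25 + 4 + 36
= 74

74


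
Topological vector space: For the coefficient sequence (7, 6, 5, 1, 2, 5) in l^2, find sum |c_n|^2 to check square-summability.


sum |c_n|^2 = 7^2 + 6^2 + 5^2 + 1^2 + 2^2 + 5^2
= 49 + 36 + 25 + 1 + 4 + 25
= 140

140


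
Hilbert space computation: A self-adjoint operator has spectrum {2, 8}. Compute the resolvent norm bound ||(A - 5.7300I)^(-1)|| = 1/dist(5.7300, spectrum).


dist(5.7300, {2, 8}) = min(|5.7300 - 2|, |5.7300 - 8|)
= min(3.7300, 2.2700) = 2.2700
Resolvent bound = 1/2.2700 = 0.4405

0.4405


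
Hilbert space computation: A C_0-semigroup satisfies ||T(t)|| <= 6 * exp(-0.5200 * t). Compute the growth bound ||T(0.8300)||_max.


||T(0.8300)|| <= 6 * exp(-0.5200 * 0.8300)
= 6 * exp(-0.4316)
= 6 * 0.6495
= 3.8968

3.8968


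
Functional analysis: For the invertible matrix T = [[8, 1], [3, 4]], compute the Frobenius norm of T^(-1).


det(T) = 8*4 - 1*3 = 29
T^(-1) = (1/29) * [[4, -1], [-3, 8]] = [[0.1379, -0.0345], [-0.1034, 0.2759]]
||T^(-1)||_F^2 = 0.1379^2 + (-0.0345)^2 + (-0.1034)^2 + 0.2759^2 = 0.1070
||T^(-1)||_F = sqrt(0.1070) = 0.3271

0.3271


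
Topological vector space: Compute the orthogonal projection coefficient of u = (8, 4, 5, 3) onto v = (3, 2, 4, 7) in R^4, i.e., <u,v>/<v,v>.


Computing <u,v> = 8*3 + 4*2 + 5*4 + 3*7 = 73
Computing <v,v> = 3^2 + 2^2 + 4^2 + 7^2 = 78
Projection coefficient = 73/78 = 0.9359

0.9359


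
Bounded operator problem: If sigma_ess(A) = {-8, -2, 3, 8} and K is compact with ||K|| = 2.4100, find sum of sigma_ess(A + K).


By Weyl's theorem, the essential spectrum is invariant under compact perturbations.
sigma_ess(A + K) = sigma_ess(A) = {-8, -2, 3, 8}
Sum = -8 + -2 + 3 + 8 = 1

1


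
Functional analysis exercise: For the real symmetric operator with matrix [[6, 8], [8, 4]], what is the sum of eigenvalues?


For a self-adjoint (symmetric) matrix, the eigenvalues are real.
The sum of eigenvalues equals the trace of the matrix.
trace = 6 + 4 = 10

10


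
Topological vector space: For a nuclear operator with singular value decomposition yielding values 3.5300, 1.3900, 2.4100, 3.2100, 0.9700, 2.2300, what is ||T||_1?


The nuclear norm is the sum of all singular values.
||T||_1 = 3.5300 + 1.3900 + 2.4100 + 3.2100 + 0.9700 + 2.2300
= 13.7400

13.7400


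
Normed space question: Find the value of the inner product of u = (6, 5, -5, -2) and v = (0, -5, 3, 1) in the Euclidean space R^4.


Computing the standard inner product <u, v> = sum u_i * v_i
= 6*0 + 5*-5 + -5*3 + -2*1
= 0 + -25 + -15 + -2
= -42

-42


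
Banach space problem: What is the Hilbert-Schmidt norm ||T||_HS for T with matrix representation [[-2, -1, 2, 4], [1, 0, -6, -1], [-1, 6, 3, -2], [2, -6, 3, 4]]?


The Hilbert-Schmidt norm is sqrt(sum of squares of all entries).
Sum of squares = (-2)^2 + (-1)^2 + 2^2 + 4^2 + 1^2 + 0^2 + (-6)^2 + (-1)^2 + (-1)^2 + 6^2 + 3^2 + (-2)^2 + 2^2 + (-6)^2 + 3^2 + 4^2
= 4 + 1 + 4 + 16 + 1 + 0 + 36 + 1 + 1 + 36 + 9 + 4 + 4 + 36 + 9 + 16 = 178
||T||_HS = sqrt(178) = 13.3417

13.3417


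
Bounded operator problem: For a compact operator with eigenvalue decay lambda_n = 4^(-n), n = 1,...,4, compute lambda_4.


The eigenvalue formula gives lambda_4 = 1/4^4
= 1/256
= 0.0039

0.0039


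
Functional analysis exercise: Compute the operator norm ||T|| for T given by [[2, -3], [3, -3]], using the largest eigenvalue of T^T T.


A^T A = [[13, -15], [-15, 18]]
trace(A^T A) = 31, det(A^T A) = 9
discriminant = 31^2 - 4*9 = 925
Largest eigenvalue of A^T A = (trace + sqrt(disc))/2 = 30.7069
||T|| = sqrt(30.7069) = 5.5414

5.5414


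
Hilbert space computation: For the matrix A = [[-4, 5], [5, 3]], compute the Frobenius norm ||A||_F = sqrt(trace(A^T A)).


||A||_F^2 = sum a_ij^2
= (-4)^2 + 5^2 + 5^2 + 3^2
= 16 + 25 + 25 + 9 = 75
||A||_F = sqrt(75) = 8.6603

8.6603


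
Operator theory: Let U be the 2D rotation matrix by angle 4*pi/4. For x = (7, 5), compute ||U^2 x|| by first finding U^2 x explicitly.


U is a rotation by theta = 4*pi/4
U^2 = rotation by 2*theta = 8*pi/4 = 0*pi/4 (mod 2*pi)
cos(0*pi/4) = 1.0000, sin(0*pi/4) = 0.0000
U^2 x = (1.0000 * 7 - 0.0000 * 5, 0.0000 * 7 + 1.0000 * 5)
= (7.0000, 5.0000)
||U^2 x|| = sqrt(7.0000^2 + 5.0000^2) = sqrt(74.0000) = 8.6023

8.6023


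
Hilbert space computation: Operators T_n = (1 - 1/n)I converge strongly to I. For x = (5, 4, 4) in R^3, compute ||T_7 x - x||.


T_7 x - x = (1 - 1/7)x - x = -x/7
||x|| = sqrt(57) = 7.5498
||T_7 x - x|| = ||x||/7 = 7.5498/7 = 1.0785

1.0785


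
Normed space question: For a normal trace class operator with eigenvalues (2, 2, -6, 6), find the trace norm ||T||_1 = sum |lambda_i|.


For a normal operator, singular values equal |eigenvalues|.
Trace norm = sum |lambda_i| = 2 + 2 + 6 + 6
= 16

16


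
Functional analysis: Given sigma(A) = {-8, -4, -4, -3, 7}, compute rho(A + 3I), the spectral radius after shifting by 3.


Spectrum of A + 3I = {-5, -1, -1, 0, 10}
Spectral radius = max |lambda| over the shifted spectrum
= max(5, 1, 1, 0, 10) = 10

10


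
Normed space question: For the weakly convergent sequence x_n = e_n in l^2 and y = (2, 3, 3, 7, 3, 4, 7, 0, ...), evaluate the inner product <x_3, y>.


x_3 = e_3 is the standard basis vector with 1 in position 3.
<x_3, y> = y_3 = 3
As n -> infinity, <x_n, y> -> 0, confirming weak convergence of (x_n) to 0.

3


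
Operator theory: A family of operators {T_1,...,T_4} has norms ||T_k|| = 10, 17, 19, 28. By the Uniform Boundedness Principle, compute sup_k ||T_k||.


By the Uniform Boundedness Principle, the supremum of norms is finite.
sup_k ||T_k|| = max(10, 17, 19, 28) = 28

28


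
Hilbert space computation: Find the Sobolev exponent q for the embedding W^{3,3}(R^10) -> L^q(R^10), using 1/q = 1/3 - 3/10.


Using the Sobolev embedding formula: 1/q = 1/p - k/n
1/q = 1/3 - 3/10 = 1/30
q = 1/(1/30) = 30

30.0000


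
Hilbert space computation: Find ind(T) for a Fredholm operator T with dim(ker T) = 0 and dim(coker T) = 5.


The Fredholm index is defined as ind(T) = dim(ker T) - dim(coker T)
= 0 - 5
= -5

-5


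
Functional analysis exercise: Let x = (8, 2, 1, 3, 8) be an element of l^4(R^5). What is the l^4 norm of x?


The l^4 norm = (sum |x_i|^4)^(1/4)
Sum of 4th powers = 4096 + 16 + 1 + 81 + 4096 = 8290
||x||_4 = (8290)^(1/4) = 9.5420

9.5420


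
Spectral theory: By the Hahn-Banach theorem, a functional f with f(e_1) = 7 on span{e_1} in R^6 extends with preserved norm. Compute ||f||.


The norm of f is given by ||f|| = sup_{||x||=1} |f(x)|.
On span{e_1}, ||e_1|| = 1, so ||f|| = |f(e_1)| / ||e_1||
= |7| / 1 = 7.0000

7.0000


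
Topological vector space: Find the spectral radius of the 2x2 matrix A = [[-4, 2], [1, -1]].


For a 2x2 matrix, eigenvalues satisfy lambda^2 - (trace)*lambda + det = 0
trace = -4 + -1 = -5
det = -4*-1 - 2*1 = 2
discriminant = (-5)^2 - 4*(2) = 17
spectral radius = max |eigenvalue| = 4.5616

4.5616


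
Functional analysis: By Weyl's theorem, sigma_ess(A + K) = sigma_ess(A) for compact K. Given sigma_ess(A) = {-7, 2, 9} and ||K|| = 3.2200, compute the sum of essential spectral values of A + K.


By Weyl's theorem, the essential spectrum is invariant under compact perturbations.
sigma_ess(A + K) = sigma_ess(A) = {-7, 2, 9}
Sum = -7 + 2 + 9 = 4

4


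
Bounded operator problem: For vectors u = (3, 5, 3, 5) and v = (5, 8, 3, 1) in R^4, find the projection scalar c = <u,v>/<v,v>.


Computing <u,v> = 3*5 + 5*8 + 3*3 + 5*1 = 69
Computing <v,v> = 5^2 + 8^2 + 3^2 + 1^2 = 99
Projection coefficient = 69/99 = 0.6970

0.6970


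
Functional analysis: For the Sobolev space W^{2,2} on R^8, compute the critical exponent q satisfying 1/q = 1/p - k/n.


Using the Sobolev embedding formula: 1/q = 1/p - k/n
1/q = 1/2 - 2/8 = 1/4
q = 1/(1/4) = 4

4.0000


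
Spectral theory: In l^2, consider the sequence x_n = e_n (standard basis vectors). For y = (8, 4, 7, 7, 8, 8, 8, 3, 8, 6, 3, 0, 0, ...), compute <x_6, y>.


x_6 = e_6 is the standard basis vector with 1 in position 6.
<x_6, y> = y_6 = 8
As n -> infinity, <x_n, y> -> 0, confirming weak convergence of (x_n) to 0.

8


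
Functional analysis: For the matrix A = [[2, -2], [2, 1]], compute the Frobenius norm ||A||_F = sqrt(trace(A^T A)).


||A||_F^2 = sum a_ij^2
= 2^2 + (-2)^2 + 2^2 + 1^2
= 4 + 4 + 4 + 1 = 13
||A||_F = sqrt(13) = 3.6056

3.6056


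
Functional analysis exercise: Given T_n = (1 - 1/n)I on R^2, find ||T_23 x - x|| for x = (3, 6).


T_23 x - x = (1 - 1/23)x - x = -x/23
||x|| = sqrt(45) = 6.7082
||T_23 x - x|| = ||x||/23 = 6.7082/23 = 0.2917

0.2917


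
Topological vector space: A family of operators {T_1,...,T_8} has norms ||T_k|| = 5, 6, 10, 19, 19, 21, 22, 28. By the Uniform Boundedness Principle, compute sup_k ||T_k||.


By the Uniform Boundedness Principle, the supremum of norms is finite.
sup_k ||T_k|| = max(5, 6, 10, 19, 19, 21, 22, 28) = 28

28


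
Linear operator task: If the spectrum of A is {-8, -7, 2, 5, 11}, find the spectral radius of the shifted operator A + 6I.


Spectrum of A + 6I = {-2, -1, 8, 11, 17}
Spectral radius = max |lambda| over the shifted spectrum
= max(2, 1, 8, 11, 17) = 17

17


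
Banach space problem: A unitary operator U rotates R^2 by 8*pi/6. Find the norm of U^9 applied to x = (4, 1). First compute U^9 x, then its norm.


U is a rotation by theta = 8*pi/6
U^9 = rotation by 9*theta = 72*pi/6 = 0*pi/6 (mod 2*pi)
cos(0*pi/6) = 1.0000, sin(0*pi/6) = 0.0000
U^9 x = (1.0000 * 4 - 0.0000 * 1, 0.0000 * 4 + 1.0000 * 1)
= (4.0000, 1.0000)
||U^9 x|| = sqrt(4.0000^2 + 1.0000^2) = sqrt(17.0000) = 4.1231

4.1231


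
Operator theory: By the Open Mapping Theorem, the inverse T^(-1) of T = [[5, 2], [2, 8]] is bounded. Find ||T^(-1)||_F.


det(T) = 5*8 - 2*2 = 36
T^(-1) = (1/36) * [[8, -2], [-2, 5]] = [[0.2222, -0.0556], [-0.0556, 0.1389]]
||T^(-1)||_F^2 = 0.2222^2 + (-0.0556)^2 + (-0.0556)^2 + 0.1389^2 = 0.0748
||T^(-1)||_F = sqrt(0.0748) = 0.2736

0.2736


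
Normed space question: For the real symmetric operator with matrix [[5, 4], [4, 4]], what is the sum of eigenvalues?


For a self-adjoint (symmetric) matrix, the eigenvalues are real.
The sum of eigenvalues equals the trace of the matrix.
trace = 5 + 4 = 9

9


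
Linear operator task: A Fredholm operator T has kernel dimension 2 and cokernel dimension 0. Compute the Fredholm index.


The Fredholm index is defined as ind(T) = dim(ker T) - dim(coker T)
= 2 - 0
= 2

2


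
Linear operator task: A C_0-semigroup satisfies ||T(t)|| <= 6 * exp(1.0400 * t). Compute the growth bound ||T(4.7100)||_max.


||T(4.7100)|| <= 6 * exp(1.0400 * 4.7100)
= 6 * exp(4.8984)
= 6 * 134.0751
= 804.4505

804.4505


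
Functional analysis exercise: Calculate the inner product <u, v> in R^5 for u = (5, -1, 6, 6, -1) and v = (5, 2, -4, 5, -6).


Computing the standard inner product <u, v> = sum u_i * v_i
= 5*5 + -1*2 + 6*-4 + 6*5 + -1*-6
= 25 + -2 + -24 + 30 + 6
= 35

35


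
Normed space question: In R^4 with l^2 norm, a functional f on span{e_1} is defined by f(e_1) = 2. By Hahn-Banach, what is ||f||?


The norm of f is given by ||f|| = sup_{||x||=1} |f(x)|.
On span{e_1}, ||e_1|| = 1, so ||f|| = |f(e_1)| / ||e_1||
= |2| / 1 = 2.0000

2.0000


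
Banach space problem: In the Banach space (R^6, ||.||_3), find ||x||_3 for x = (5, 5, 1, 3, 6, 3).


The l^3 norm = (sum |x_i|^3)^(1/3)
Sum of 3th powers = 125 + 125 + 1 + 27 + 216 + 27 = 521
||x||_3 = (521)^(1/3) = 8.0466

8.0466


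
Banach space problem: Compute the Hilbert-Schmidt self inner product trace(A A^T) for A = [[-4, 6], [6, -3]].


trace(A * A^T) = sum of squares of all entries
= (-4)^2 + 6^2 + 6^2 + (-3)^2
= 16 + 36 + 36 + 9
= 97

97


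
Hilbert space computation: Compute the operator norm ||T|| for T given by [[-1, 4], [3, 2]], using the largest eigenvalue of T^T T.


A^T A = [[10, 2], [2, 20]]
trace(A^T A) = 30, det(A^T A) = 196
discriminant = 30^2 - 4*196 = 116
Largest eigenvalue of A^T A = (trace + sqrt(disc))/2 = 20.3852
||T|| = sqrt(20.3852) = 4.5150

4.5150


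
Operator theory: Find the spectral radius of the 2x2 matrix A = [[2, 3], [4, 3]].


For a 2x2 matrix, eigenvalues satisfy lambda^2 - (trace)*lambda + det = 0
trace = 2 + 3 = 5
det = 2*3 - 3*4 = -6
discriminant = 5^2 - 4*(-6) = 49
spectral radius = max |eigenvalue| = 6.0000

6.0000


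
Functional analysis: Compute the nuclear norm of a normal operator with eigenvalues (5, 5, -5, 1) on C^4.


For a normal operator, singular values equal |eigenvalues|.
Trace norm = sum |lambda_i| = 5 + 5 + 5 + 1
= 16

16


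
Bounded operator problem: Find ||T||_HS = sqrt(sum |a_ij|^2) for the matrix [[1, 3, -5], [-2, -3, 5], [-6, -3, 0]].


The Hilbert-Schmidt norm is sqrt(sum of squares of all entries).
Sum of squares = 1^2 + 3^2 + (-5)^2 + (-2)^2 + (-3)^2 + 5^2 + (-6)^2 + (-3)^2 + 0^2
= 1 + 9 + 25 + 4 + 9 + 25 + 36 + 9 + 0 = 118
||T||_HS = sqrt(118) = 10.8628

10.8628


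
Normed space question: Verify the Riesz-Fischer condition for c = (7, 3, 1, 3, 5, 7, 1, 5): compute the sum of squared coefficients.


sum |c_n|^2 = 7^2 + 3^2 + 1^2 + 3^2 + 5^2 + 7^2 + 1^2 + 5^2
= 49 + 9 + 1 + 9 + 25 + 49 + 1 + 25
= 168

168


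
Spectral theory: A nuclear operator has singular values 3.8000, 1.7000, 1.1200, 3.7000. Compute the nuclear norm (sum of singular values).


The nuclear norm is the sum of all singular values.
||T||_1 = 3.8000 + 1.7000 + 1.1200 + 3.7000
= 10.3200

10.3200


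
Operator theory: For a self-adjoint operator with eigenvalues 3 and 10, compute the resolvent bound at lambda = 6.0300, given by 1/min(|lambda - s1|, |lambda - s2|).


dist(6.0300, {3, 10}) = min(|6.0300 - 3|, |6.0300 - 10|)
= min(3.0300, 3.9700) = 3.0300
Resolvent bound = 1/3.0300 = 0.3300

0.3300


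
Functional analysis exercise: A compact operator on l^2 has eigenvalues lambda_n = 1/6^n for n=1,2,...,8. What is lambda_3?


The eigenvalue formula gives lambda_3 = 1/6^3
= 1/216
= 0.0046

0.0046


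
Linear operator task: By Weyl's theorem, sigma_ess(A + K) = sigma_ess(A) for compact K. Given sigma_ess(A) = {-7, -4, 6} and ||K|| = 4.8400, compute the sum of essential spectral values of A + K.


By Weyl's theorem, the essential spectrum is invariant under compact perturbations.
sigma_ess(A + K) = sigma_ess(A) = {-7, -4, 6}
Sum = -7 + -4 + 6 = -5

-5


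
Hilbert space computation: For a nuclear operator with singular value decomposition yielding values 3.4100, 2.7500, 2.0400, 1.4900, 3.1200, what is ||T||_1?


The nuclear norm is the sum of all singular values.
||T||_1 = 3.4100 + 2.7500 + 2.0400 + 1.4900 + 3.1200
= 12.8100

12.8100


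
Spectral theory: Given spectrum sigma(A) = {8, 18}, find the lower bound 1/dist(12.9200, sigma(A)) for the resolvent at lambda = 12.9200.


dist(12.9200, {8, 18}) = min(|12.9200 - 8|, |12.9200 - 18|)
= min(4.9200, 5.0800) = 4.9200
Resolvent bound = 1/4.9200 = 0.2033

0.2033


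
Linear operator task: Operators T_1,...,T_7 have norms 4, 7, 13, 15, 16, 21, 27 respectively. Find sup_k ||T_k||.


By the Uniform Boundedness Principle, the supremum of norms is finite.
sup_k ||T_k|| = max(4, 7, 13, 15, 16, 21, 27) = 27

27


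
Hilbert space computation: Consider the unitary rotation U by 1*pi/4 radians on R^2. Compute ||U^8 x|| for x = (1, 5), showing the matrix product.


U is a rotation by theta = 1*pi/4
U^8 = rotation by 8*theta = 8*pi/4 = 0*pi/4 (mod 2*pi)
cos(0*pi/4) = 1.0000, sin(0*pi/4) = 0.0000
U^8 x = (1.0000 * 1 - 0.0000 * 5, 0.0000 * 1 + 1.0000 * 5)
= (1.0000, 5.0000)
||U^8 x|| = sqrt(1.0000^2 + 5.0000^2) = sqrt(26.0000) = 5.0990

5.0990


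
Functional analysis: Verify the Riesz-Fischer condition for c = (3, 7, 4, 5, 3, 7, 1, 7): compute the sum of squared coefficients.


sum |c_n|^2 = 3^2 + 7^2 + 4^2 + 5^2 + 3^2 + 7^2 + 1^2 + 7^2
= 9 + 49 + 16 + 25 + 9 + 49 + 1 + 49
= 207

207


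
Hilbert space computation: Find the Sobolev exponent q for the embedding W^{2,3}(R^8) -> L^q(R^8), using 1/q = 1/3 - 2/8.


Using the Sobolev embedding formula: 1/q = 1/p - k/n
1/q = 1/3 - 2/8 = 1/12
q = 1/(1/12) = 12

12.0000


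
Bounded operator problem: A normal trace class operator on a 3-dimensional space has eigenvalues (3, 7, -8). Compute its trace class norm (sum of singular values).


For a normal operator, singular values equal |eigenvalues|.
Trace norm = sum |lambda_i| = 3 + 7 + 8
= 18

18


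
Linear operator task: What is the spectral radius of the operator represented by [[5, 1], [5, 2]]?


For a 2x2 matrix, eigenvalues satisfy lambda^2 - (trace)*lambda + det = 0
trace = 5 + 2 = 7
det = 5*2 - 1*5 = 5
discriminant = 7^2 - 4*(5) = 29
spectral radius = max |eigenvalue| = 6.1926

6.1926


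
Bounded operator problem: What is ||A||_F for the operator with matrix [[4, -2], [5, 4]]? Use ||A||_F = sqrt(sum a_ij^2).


||A||_F^2 = sum a_ij^2
= 4^2 + (-2)^2 + 5^2 + 4^2
= 16 + 4 + 25 + 16 = 61
||A||_F = sqrt(61) = 7.8102

7.8102


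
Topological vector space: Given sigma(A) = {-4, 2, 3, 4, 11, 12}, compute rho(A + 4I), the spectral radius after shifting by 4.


Spectrum of A + 4I = {0, 6, 7, 8, 15, 16}
Spectral radius = max |lambda| over the shifted spectrum
= max(0, 6, 7, 8, 15, 16) = 16

16


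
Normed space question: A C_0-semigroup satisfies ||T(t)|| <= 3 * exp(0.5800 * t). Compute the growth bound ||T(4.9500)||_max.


||T(4.9500)|| <= 3 * exp(0.5800 * 4.9500)
= 3 * exp(2.8710)
= 3 * 17.6547
= 52.9640

52.9640


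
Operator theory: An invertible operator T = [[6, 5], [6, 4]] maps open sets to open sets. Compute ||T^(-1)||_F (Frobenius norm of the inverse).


det(T) = 6*4 - 5*6 = -6
T^(-1) = (1/-6) * [[4, -5], [-6, 6]] = [[-0.6667, 0.8333], [1.0000, -1.0000]]
||T^(-1)||_F^2 = (-0.6667)^2 + 0.8333^2 + 1.0000^2 + (-1.0000)^2 = 3.1389
||T^(-1)||_F = sqrt(3.1389) = 1.7717

1.7717


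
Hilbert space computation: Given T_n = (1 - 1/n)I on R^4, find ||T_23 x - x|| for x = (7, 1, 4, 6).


T_23 x - x = (1 - 1/23)x - x = -x/23
||x|| = sqrt(102) = 10.0995
||T_23 x - x|| = ||x||/23 = 10.0995/23 = 0.4391

0.4391


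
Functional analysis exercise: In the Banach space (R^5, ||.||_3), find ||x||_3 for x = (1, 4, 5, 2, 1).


The l^3 norm = (sum |x_i|^3)^(1/3)
Sum of 3th powers = 1 + 64 + 125 + 8 + 1 = 199
||x||_3 = (199)^(1/3) = 5.8383

5.8383


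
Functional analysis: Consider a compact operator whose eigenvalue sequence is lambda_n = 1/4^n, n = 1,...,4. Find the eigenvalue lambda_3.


The eigenvalue formula gives lambda_3 = 1/4^3
= 1/64
= 0.0156

0.0156


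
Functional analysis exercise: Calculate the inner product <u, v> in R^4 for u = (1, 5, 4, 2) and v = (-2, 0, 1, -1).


Computing the standard inner product <u, v> = sum u_i * v_i
= 1*-2 + 5*0 + 4*1 + 2*-1
= -2 + 0 + 4 + -2
= 0

0


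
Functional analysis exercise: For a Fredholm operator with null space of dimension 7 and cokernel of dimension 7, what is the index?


The Fredholm index is defined as ind(T) = dim(ker T) - dim(coker T)
= 7 - 7
= 0

0


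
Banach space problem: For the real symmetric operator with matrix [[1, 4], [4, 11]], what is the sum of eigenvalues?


For a self-adjoint (symmetric) matrix, the eigenvalues are real.
The sum of eigenvalues equals the trace of the matrix.
trace = 1 + 11 = 12

12


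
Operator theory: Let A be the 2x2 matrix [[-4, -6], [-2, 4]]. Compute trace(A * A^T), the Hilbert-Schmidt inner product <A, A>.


trace(A * A^T) = sum of squares of all entries
= (-4)^2 + (-6)^2 + (-2)^2 + 4^2
= 16 + 36 + 4 + 16
= 72

72


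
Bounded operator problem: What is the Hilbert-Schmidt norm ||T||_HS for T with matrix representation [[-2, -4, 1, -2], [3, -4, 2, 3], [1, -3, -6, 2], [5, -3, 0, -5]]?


The Hilbert-Schmidt norm is sqrt(sum of squares of all entries).
Sum of squares = (-2)^2 + (-4)^2 + 1^2 + (-2)^2 + 3^2 + (-4)^2 + 2^2 + 3^2 + 1^2 + (-3)^2 + (-6)^2 + 2^2 + 5^2 + (-3)^2 + 0^2 + (-5)^2
= 4 + 16 + 1 + 4 + 9 + 16 + 4 + 9 + 1 + 9 + 36 + 4 + 25 + 9 + 0 + 25 = 172
||T||_HS = sqrt(172) = 13.1149

13.1149


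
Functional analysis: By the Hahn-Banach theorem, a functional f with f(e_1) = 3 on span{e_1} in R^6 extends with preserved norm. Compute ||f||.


The norm of f is given by ||f|| = sup_{||x||=1} |f(x)|.
On span{e_1}, ||e_1|| = 1, so ||f|| = |f(e_1)| / ||e_1||
= |3| / 1 = 3.0000

3.0000


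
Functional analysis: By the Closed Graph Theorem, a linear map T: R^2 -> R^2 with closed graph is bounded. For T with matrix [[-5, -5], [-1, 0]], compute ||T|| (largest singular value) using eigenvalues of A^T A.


A^T A = [[26, 25], [25, 25]]
trace(A^T A) = 51, det(A^T A) = 25
discriminant = 51^2 - 4*25 = 2501
Largest eigenvalue of A^T A = (trace + sqrt(disc))/2 = 50.5050
||T|| = sqrt(50.5050) = 7.1067

7.1067


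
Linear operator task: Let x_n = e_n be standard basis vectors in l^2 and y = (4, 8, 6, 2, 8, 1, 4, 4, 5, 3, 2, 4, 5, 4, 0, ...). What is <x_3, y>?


x_3 = e_3 is the standard basis vector with 1 in position 3.
<x_3, y> = y_3 = 6
As n -> infinity, <x_n, y> -> 0, confirming weak convergence of (x_n) to 0.

6


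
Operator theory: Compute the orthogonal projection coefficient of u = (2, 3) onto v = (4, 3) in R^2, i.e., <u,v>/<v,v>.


Computing <u,v> = 2*4 + 3*3 = 17
Computing <v,v> = 4^2 + 3^2 = 25
Projection coefficient = 17/25 = 0.6800

0.6800


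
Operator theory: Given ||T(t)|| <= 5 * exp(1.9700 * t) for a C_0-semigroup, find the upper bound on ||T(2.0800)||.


||T(2.0800)|| <= 5 * exp(1.9700 * 2.0800)
= 5 * exp(4.0976)
= 5 * 60.1956
= 300.9782

300.9782


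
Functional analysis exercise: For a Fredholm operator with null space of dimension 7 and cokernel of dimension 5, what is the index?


The Fredholm index is defined as ind(T) = dim(ker T) - dim(coker T)
= 7 - 5
= 2

2


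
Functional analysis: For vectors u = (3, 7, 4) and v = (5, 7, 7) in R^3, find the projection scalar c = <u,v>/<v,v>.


Computing <u,v> = 3*5 + 7*7 + 4*7 = 92
Computing <v,v> = 5^2 + 7^2 + 7^2 = 123
Projection coefficient = 92/123 = 0.7480

0.7480


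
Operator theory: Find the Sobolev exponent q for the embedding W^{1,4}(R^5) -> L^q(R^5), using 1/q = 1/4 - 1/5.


Using the Sobolev embedding formula: 1/q = 1/p - k/n
1/q = 1/4 - 1/5 = 1/20
q = 1/(1/20) = 20

20.0000


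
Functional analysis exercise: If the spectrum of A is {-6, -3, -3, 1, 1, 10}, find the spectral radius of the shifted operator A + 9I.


Spectrum of A + 9I = {3, 6, 6, 10, 10, 19}
Spectral radius = max |lambda| over the shifted spectrum
= max(3, 6, 6, 10, 10, 19) = 19

19


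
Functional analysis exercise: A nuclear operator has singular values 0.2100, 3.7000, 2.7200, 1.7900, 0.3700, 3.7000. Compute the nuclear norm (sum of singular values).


The nuclear norm is the sum of all singular values.
||T||_1 = 0.2100 + 3.7000 + 2.7200 + 1.7900 + 0.3700 + 3.7000
= 12.4900

12.4900


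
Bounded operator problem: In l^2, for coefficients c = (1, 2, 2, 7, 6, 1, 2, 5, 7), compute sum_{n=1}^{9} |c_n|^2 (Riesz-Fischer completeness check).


sum |c_n|^2 = 1^2 + 2^2 + 2^2 + 7^2 + 6^2 + 1^2 + 2^2 + 5^2 + 7^2
= 1 + 4 + 4 + 49 + 36 + 1 + 4 + 25 + 49
= 173

173


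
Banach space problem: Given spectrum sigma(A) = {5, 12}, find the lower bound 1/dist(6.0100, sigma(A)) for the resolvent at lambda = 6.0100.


dist(6.0100, {5, 12}) = min(|6.0100 - 5|, |6.0100 - 12|)
= min(1.0100, 5.9900) = 1.0100
Resolvent bound = 1/1.0100 = 0.9901

0.9901


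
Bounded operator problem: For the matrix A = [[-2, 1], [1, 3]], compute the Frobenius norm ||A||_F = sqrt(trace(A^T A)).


||A||_F^2 = sum a_ij^2
= (-2)^2 + 1^2 + 1^2 + 3^2
= 4 + 1 + 1 + 9 = 15
||A||_F = sqrt(15) = 3.8730

3.8730


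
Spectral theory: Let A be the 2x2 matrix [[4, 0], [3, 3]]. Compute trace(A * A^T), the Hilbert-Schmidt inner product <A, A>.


trace(A * A^T) = sum of squares of all entries
= 4^2 + 0^2 + 3^2 + 3^2
= 16 + 0 + 9 + 9
= 34

34


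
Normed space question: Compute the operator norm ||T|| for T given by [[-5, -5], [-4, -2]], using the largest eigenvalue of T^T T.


A^T A = [[41, 33], [33, 29]]
trace(A^T A) = 70, det(A^T A) = 100
discriminant = 70^2 - 4*100 = 4500
Largest eigenvalue of A^T A = (trace + sqrt(disc))/2 = 68.5410
||T|| = sqrt(68.5410) = 8.2790

8.2790


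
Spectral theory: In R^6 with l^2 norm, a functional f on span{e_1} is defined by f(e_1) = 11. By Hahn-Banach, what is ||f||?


The norm of f is given by ||f|| = sup_{||x||=1} |f(x)|.
On span{e_1}, ||e_1|| = 1, so ||f|| = |f(e_1)| / ||e_1||
= |11| / 1 = 11.0000

11.0000


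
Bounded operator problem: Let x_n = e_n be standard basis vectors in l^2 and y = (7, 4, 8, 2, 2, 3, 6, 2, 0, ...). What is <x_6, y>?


x_6 = e_6 is the standard basis vector with 1 in position 6.
<x_6, y> = y_6 = 3
As n -> infinity, <x_n, y> -> 0, confirming weak convergence of (x_n) to 0.

3


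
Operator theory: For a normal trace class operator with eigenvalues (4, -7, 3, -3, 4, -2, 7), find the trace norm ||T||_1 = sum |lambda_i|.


For a normal operator, singular values equal |eigenvalues|.
Trace norm = sum |lambda_i| = 4 + 7 + 3 + 3 + 4 + 2 + 7
= 30

30


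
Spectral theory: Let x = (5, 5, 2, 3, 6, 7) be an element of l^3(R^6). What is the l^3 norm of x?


The l^3 norm = (sum |x_i|^3)^(1/3)
Sum of 3th powers = 125 + 125 + 8 + 27 + 216 + 343 = 844
||x||_3 = (844)^(1/3) = 9.4503

9.4503


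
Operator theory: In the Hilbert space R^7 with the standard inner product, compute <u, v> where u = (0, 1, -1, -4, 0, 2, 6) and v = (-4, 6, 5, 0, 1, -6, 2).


Computing the standard inner product <u, v> = sum u_i * v_i
= 0*-4 + 1*6 + -1*5 + -4*0 + 0*1 + 2*-6 + 6*2
= 0 + 6 + -5 + 0 + 0 + -12 + 12
= 1

1


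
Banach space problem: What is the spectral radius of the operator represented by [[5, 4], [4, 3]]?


For a 2x2 matrix, eigenvalues satisfy lambda^2 - (trace)*lambda + det = 0
trace = 5 + 3 = 8
det = 5*3 - 4*4 = -1
discriminant = 8^2 - 4*(-1) = 68
spectral radius = max |eigenvalue| = 8.1231

8.1231


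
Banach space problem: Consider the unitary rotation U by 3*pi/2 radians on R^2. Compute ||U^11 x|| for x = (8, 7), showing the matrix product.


U is a rotation by theta = 3*pi/2
U^11 = rotation by 11*theta = 33*pi/2 = 1*pi/2 (mod 2*pi)
cos(1*pi/2) = 0.0000, sin(1*pi/2) = 1.0000
U^11 x = (0.0000 * 8 - 1.0000 * 7, 1.0000 * 8 + 0.0000 * 7)
= (-7.0000, 8.0000)
||U^11 x|| = sqrt((-7.0000)^2 + 8.0000^2) = sqrt(113.0000) = 10.6301

10.6301


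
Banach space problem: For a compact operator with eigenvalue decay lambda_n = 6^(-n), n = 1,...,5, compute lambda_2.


The eigenvalue formula gives lambda_2 = 1/6^2
= 1/36
= 0.0278

0.0278


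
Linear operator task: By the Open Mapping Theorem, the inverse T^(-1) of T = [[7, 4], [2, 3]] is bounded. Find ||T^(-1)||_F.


det(T) = 7*3 - 4*2 = 13
T^(-1) = (1/13) * [[3, -4], [-2, 7]] = [[0.2308, -0.3077], [-0.1538, 0.5385]]
||T^(-1)||_F^2 = 0.2308^2 + (-0.3077)^2 + (-0.1538)^2 + 0.5385^2 = 0.4615
||T^(-1)||_F = sqrt(0.4615) = 0.6794

0.6794


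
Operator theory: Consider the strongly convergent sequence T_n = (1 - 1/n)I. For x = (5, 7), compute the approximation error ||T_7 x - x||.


T_7 x - x = (1 - 1/7)x - x = -x/7
||x|| = sqrt(74) = 8.6023
||T_7 x - x|| = ||x||/7 = 8.6023/7 = 1.2289

1.2289


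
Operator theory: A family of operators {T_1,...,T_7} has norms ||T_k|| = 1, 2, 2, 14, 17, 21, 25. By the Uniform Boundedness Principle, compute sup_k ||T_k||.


By the Uniform Boundedness Principle, the supremum of norms is finite.
sup_k ||T_k|| = max(1, 2, 2, 14, 17, 21, 25) = 25

25


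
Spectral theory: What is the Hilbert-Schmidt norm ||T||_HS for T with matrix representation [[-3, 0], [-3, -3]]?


The Hilbert-Schmidt norm is sqrt(sum of squares of all entries).
Sum of squares = (-3)^2 + 0^2 + (-3)^2 + (-3)^2
= 9 + 0 + 9 + 9 = 27
||T||_HS = sqrt(27) = 5.1962

5.1962


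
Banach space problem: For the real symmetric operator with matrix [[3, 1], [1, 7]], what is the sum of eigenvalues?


For a self-adjoint (symmetric) matrix, the eigenvalues are real.
The sum of eigenvalues equals the trace of the matrix.
trace = 3 + 7 = 10

10


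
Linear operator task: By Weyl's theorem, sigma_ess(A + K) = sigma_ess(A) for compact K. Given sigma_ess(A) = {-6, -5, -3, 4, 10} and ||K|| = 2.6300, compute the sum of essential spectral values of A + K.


By Weyl's theorem, the essential spectrum is invariant under compact perturbations.
sigma_ess(A + K) = sigma_ess(A) = {-6, -5, -3, 4, 10}
Sum = -6 + -5 + -3 + 4 + 10 = 0

0


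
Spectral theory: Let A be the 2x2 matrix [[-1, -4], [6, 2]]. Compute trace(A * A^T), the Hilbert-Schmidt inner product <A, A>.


trace(A * A^T) = sum of squares of all entries
= (-1)^2 + (-4)^2 + 6^2 + 2^2
= 1 + 16 + 36 + 4
= 57

57


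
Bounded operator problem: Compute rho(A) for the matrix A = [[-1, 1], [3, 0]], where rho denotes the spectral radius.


For a 2x2 matrix, eigenvalues satisfy lambda^2 - (trace)*lambda + det = 0
trace = -1 + 0 = -1
det = -1*0 - 1*3 = -3
discriminant = (-1)^2 - 4*(-3) = 13
spectral radius = max |eigenvalue| = 2.3028

2.3028


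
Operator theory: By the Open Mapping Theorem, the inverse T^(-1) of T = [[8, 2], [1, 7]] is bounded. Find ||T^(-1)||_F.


det(T) = 8*7 - 2*1 = 54
T^(-1) = (1/54) * [[7, -2], [-1, 8]] = [[0.1296, -0.0370], [-0.0185, 0.1481]]
||T^(-1)||_F^2 = 0.1296^2 + (-0.0370)^2 + (-0.0185)^2 + 0.1481^2 = 0.0405
||T^(-1)||_F = sqrt(0.0405) = 0.2012

0.2012


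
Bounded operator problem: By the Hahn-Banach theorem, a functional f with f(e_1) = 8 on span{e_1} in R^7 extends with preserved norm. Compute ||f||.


The norm of f is given by ||f|| = sup_{||x||=1} |f(x)|.
On span{e_1}, ||e_1|| = 1, so ||f|| = |f(e_1)| / ||e_1||
= |8| / 1 = 8.0000

8.0000


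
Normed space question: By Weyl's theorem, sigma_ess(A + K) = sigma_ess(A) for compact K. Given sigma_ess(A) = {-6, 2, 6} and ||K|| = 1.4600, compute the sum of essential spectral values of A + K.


By Weyl's theorem, the essential spectrum is invariant under compact perturbations.
sigma_ess(A + K) = sigma_ess(A) = {-6, 2, 6}
Sum = -6 + 2 + 6 = 2

2


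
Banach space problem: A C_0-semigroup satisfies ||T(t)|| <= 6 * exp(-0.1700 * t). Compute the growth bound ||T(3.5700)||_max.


||T(3.5700)|| <= 6 * exp(-0.1700 * 3.5700)
= 6 * exp(-0.6069)
= 6 * 0.5450
= 3.2702

3.2702


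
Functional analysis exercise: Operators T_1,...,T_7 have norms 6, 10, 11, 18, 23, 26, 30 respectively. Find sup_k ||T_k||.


By the Uniform Boundedness Principle, the supremum of norms is finite.
sup_k ||T_k|| = max(6, 10, 11, 18, 23, 26, 30) = 30

30
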